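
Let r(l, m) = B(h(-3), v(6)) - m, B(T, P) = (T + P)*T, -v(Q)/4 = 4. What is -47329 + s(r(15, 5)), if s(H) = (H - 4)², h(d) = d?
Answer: -45025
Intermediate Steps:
v(Q) = -16 (v(Q) = -4*4 = -16)
B(T, P) = T*(P + T) (B(T, P) = (P + T)*T = T*(P + T))
r(l, m) = 57 - m (r(l, m) = -3*(-16 - 3) - m = -3*(-19) - m = 57 - m)
s(H) = (-4 + H)²
-47329 + s(r(15, 5)) = -47329 + (-4 + (57 - 1*5))² = -47329 + (-4 + (57 - 5))² = -47329 + (-4 + 52)² = -47329 + 48² = -47329 + 2304 = -45025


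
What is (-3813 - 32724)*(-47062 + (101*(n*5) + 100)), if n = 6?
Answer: 1605143484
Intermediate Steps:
(-3813 - 32724)*(-47062 + (101*(n*5) + 100)) = (-3813 - 32724)*(-47062 + (101*(6*5) + 100)) = -36537*(-47062 + (101*30 + 100)) = -36537*(-47062 + (3030 + 100)) = -36537*(-47062 + 3130) = -36537*(-43932) = 1605143484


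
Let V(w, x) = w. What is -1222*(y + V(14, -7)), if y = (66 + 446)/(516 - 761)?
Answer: -3565796/245 ≈ -14554.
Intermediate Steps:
y = -512/245 (y = 512/(-245) = 512*(-1/245) = -512/245 ≈ -2.0898)
-1222*(y + V(14, -7)) = -1222*(-512/245 + 14) = -1222*2918/245 = -3565796/245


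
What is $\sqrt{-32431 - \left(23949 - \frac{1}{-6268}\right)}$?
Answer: $\frac{i \sqrt{553761880847}}{3134} \approx 237.44 i$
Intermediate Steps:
$\sqrt{-32431 - \left(23949 - \frac{1}{-6268}\right)} = \sqrt{-32431 - \frac{150112333}{6268}} = \sqrt{- \frac{353389841}{6268}} = \frac{i \sqrt{553761880847}}{3134}$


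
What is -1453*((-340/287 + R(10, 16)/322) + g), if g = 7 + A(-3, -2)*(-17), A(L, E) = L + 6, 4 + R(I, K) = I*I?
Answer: 61502584/943 ≈ 65220.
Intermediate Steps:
R(I, K) = -4 + I² (R(I, K) = -4 + I*I = -4 + I²)
A(L, E) = 6 + L
g = -44 (g = 7 + (6 - 3)*(-17) = 7 + 3*(-17) = 7 - 51 = -44)
-1453*((-340/287 + R(10, 16)/322) + g) = -1453*((-340/287 + (-4 + 10²)/322) - 44) = -1453*((-340*1/287 + (-4 + 100)*(1/322)) - 44) = -1453*((-340/287 + 96*(1/322)) - 44) = -1453*((-340/287 + 48/161) - 44) = -1453*(-836/943 - 44) = -1453*(-42328/943) = 61502584/943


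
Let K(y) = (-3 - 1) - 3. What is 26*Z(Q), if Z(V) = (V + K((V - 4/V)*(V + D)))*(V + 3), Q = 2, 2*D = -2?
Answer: -650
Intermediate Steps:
D = -1 (D = (½)*(-2) = -1)
K(y) = -7 (K(y) = -4 - 3 = -7)
Z(V) = (-7 + V)*(3 + V) (Z(V) = (V - 7)*(V + 3) = (-7 + V)*(3 + V))
26*Z(Q) = 26*(-21 + 2² - 4*2) = 26*(-21 + 4 - 8) = 26*(-25) = -650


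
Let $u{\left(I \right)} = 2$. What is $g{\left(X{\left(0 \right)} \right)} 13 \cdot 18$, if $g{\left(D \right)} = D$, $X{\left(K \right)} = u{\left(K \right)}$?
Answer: $468$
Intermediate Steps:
$X{\left(K \right)} = 2$
$g{\left(X{\left(0 \right)} \right)} 13 \cdot 18 = 2 \cdot 13 \cdot 18 = 26 \cdot 18 = 468$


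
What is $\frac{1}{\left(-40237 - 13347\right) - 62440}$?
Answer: $- \frac{1}{116024} \approx -8.6189 \cdot 10^{-6}$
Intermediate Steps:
$\frac{1}{\left(-40237 - 13347\right) - 62440} = \frac{1}{-53584 - 62440} = \frac{1}{-116024} = - \frac{1}{116024}$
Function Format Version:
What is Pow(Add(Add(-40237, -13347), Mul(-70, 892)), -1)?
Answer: Rational(-1, 116024) ≈ -8.6189e-6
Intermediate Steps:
Pow(Add(Add(-40237, -13347), Mul(-70, 892)), -1) = Pow(Add(-53584, -62440), -1) = Pow(-116024, -1) = Rational(-1, 116024)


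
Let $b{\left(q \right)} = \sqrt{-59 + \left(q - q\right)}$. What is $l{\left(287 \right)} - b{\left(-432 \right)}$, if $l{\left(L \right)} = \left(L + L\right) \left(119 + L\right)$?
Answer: $233044 - i \sqrt{59} \approx 2.3304 \cdot 10^{5} - 7.6811 i$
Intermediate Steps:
$b{\left(q \right)} = i \sqrt{59}$ ($b{\left(q \right)} = \sqrt{-59 + 0} = \sqrt{-59} = i \sqrt{59}$)
$l{\left(L \right)} = 2 L \left(119 + L\right)$
$l{\left(287 \right)} - b{\left(-432 \right)} = 2 \cdot 287 \left(119 + 287\right) - i \sqrt{59} = 2 \cdot 287 \cdot 406 - i \sqrt{59} = 233044 - i \sqrt{59}$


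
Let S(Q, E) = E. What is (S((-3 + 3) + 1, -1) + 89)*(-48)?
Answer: -4224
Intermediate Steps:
(S((-3 + 3) + 1, -1) + 89)*(-48) = (-1 + 89)*(-48) = 88*(-48) = -4224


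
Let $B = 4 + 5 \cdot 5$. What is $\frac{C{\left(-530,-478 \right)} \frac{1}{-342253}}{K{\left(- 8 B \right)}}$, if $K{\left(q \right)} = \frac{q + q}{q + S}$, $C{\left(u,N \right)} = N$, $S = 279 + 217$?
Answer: $- \frac{7887}{9925337} \approx -0.00079463$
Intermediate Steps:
$S = 496$
$B = 29$ ($B = 4 + 25 = 29$)
$K{\left(q \right)} = \frac{2 q}{496 + q}$ ($K{\left(q \right)} = \frac{q + q}{q + 496} = \frac{2 q}{496 + q}$)
$\frac{C{\left(-530,-478 \right)} \frac{1}{-342253}}{K{\left(- 8 B \right)}} = \frac{\left(-478\right) \frac{1}{-342253}}{2 \left(\left(-8\right) 29\right) \frac{1}{496 - 232}} = \frac{\left(-478\right) \left(- \frac{1}{342253}\right)}{2 \left(-232\right) \frac{1}{496 - 232}} = \frac{478}{342253 \cdot 2 \left(-232\right) \frac{1}{264}} = \frac{478}{342253 \left(- \frac{58}{33}\right)} = \frac{478}{342253} \left(- \frac{33}{58}\right) = - \frac{7887}{9925337}$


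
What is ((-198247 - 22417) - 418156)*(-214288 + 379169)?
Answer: -105329280420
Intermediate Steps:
((-198247 - 22417) - 418156)*(-214288 + 379169) = (-220664 - 418156)*164881 = -638820*164881 = -105329280420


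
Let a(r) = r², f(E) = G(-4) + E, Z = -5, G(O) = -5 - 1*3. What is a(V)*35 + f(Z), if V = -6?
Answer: 1247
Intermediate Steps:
G(O) = -8 (G(O) = -5 - 3 = -8)
f(E) = -8 + E
a(V)*35 + f(Z) = (-6)²*35 + (-8 - 5) = 36*35 - 13 = 1260 - 13 = 1247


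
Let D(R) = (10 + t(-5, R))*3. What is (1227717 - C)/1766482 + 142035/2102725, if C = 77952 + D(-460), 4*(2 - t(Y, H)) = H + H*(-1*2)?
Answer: 266919162252/371442586345 ≈ 0.71860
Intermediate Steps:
t(Y, H) = 2 + H/4 (t(Y, H) = 2 - (H + H*(-1*2))/4 = 2 - (H + H*(-2))/4 = 2 - (H - 2*H)/4 = 2 - (-1)*H/4 = 2 + H/4)
D(R) = 36 + 3*R/4 (D(R) = (10 + (2 + R/4))*3 = (12 + R/4)*3 = 36 + 3*R/4)
C = 77643 (C = 77952 + (36 + (3/4)*(-460)) = 77952 + (36 - 345) = 77952 - 309 = 77643)
(1227717 - C)/1766482 + 142035/2102725 = (1227717 - 1*77643)/1766482 + 142035/2102725 = (1227717 - 77643)*(1/1766482) + 142035*(1/2102725) = 1150074*(1/1766482) + 28407/420545 = 575037/883241 + 28407/420545 = 266919162252/371442586345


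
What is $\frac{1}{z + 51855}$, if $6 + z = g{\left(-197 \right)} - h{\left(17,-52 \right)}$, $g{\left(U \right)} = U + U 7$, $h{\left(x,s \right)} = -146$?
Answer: $\frac{1}{50419} \approx 1.9834 \cdot 10^{-5}$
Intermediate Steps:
$g{\left(U \right)} = 8 U$ ($g{\left(U \right)} = U + 7 U = 8 U$)
$z = -1436$ ($z = -6 + \left(8 \left(-197\right) - -146\right) = -6 + \left(-1576 + 146\right) = -6 - 1430 = -1436$)
$\frac{1}{z + 51855} = \frac{1}{-1436 + 51855} = \frac{1}{50419}$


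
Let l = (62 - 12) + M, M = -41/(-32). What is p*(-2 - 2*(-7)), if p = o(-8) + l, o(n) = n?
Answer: 4155/8 ≈ 519.38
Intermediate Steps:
M = 41/32 (M = -41*(-1/32) = 41/32 ≈ 1.2813)
l = 1641/32 (l = (62 - 12) + 41/32 = 50 + 41/32 = 1641/32 ≈ 51.281)
p = 1385/32 (p = -8 + 1641/32 = 1385/32 ≈ 43.281)
p*(-2 - 2*(-7)) = 1385*(-2 - 2*(-7))/32 = 1385*(-2 + 14)/32 = (1385/32)*12 = 4155/8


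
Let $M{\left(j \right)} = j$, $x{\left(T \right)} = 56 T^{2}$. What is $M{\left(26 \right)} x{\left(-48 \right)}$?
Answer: $3354624$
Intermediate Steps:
$M{\left(26 \right)} x{\left(-48 \right)} = 26 \cdot 56 \left(-48\right)^{2} = 26 \cdot 56 \cdot 2304 = 26 \cdot 129024 = 3354624$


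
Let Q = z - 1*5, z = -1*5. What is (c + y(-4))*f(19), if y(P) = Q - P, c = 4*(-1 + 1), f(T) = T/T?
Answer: -6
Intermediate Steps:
z = -5
f(T) = 1
Q = -10 (Q = -5 - 1*5 = -5 - 5 = -10)
c = 0 (c = 4*0 = 0)
y(P) = -10 - P
(c + y(-4))*f(19) = (0 + (-10 - 1*(-4)))*1 = (0 + (-10 + 4))*1 = (0 - 6)*1 = -6*1 = -6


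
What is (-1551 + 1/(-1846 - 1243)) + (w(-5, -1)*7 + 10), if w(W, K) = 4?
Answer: -4673658/3089 ≈ -1513.0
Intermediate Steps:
(-1551 + 1/(-1846 - 1243)) + (w(-5, -1)*7 + 10) = (-1551 + 1/(-1846 - 1243)) + (4*7 + 10) = (-1551 + 1/(-3089)) + (28 + 10) = (-1551 - 1/3089) + 38 = -4791040/3089 + 38 = -4673658/3089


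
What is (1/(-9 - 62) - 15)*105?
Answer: -111930/71 ≈ -1576.5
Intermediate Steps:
(1/(-9 - 62) - 15)*105 = (1/(-71) - 15)*105 = (-1/71 - 15)*105 = -1066/71*105 = -111930/71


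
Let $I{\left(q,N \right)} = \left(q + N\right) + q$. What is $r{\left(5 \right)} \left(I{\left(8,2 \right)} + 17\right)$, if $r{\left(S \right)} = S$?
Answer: $175$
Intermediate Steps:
$I{\left(q,N \right)} = N + 2 q$ ($I{\left(q,N \right)} = \left(N + q\right) + q = N + 2 q$)
$r{\left(5 \right)} \left(I{\left(8,2 \right)} + 17\right) = 5 \left(\left(2 + 2 \cdot 8\right) + 17\right) = 5 \left(\left(2 + 16\right) + 17\right) = 5 \left(18 + 17\right) = 5 \cdot 35 = 175$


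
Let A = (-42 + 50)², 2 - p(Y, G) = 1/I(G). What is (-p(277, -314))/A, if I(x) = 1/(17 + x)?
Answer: -299/64 ≈ -4.6719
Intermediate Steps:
p(Y, G) = -15 - G (p(Y, G) = 2 - 1/(1/(17 + G)) = 2 - (17 + G) = 2 + (-17 - G) = -15 - G)
A = 64 (A = 8² = 64)
(-p(277, -314))/A = -(-15 - 1*(-314))/64 = -(-15 + 314)*(1/64) = -1*299*(1/64) = -299*1/64 = -299/64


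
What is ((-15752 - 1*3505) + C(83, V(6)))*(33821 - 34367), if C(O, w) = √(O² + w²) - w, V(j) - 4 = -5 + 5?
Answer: 10516506 - 546*√6905 ≈ 1.0471e+7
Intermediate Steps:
V(j) = 4 (V(j) = 4 + (-5 + 5) = 4 + 0 = 4)
((-15752 - 1*3505) + C(83, V(6)))*(33821 - 34367) = ((-15752 - 1*3505) + (√(83² + 4²) - 1*4))*(33821 - 34367) = ((-15752 - 3505) + (√(6889 + 16) - 4))*(-546) = (-19257 + (√6905 - 4))*(-546) = (-19257 + (-4 + √6905))*(-546) = (-19261 + √6905)*(-546) = 10516506 - 546*√6905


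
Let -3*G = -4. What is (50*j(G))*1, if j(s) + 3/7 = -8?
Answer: -2950/7 ≈ -421.43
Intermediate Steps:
G = 4/3 (G = -⅓*(-4) = 4/3 ≈ 1.3333)
j(s) = -59/7 (j(s) = -3/7 - 8 = -59/7)
(50*j(G))*1 = (50*(-59/7))*1 = -2950/7*1 = -2950/7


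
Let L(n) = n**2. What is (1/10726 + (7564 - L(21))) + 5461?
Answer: 134975985/10726 ≈ 12584.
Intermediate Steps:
(1/10726 + (7564 - L(21))) + 5461 = (1/10726 + (7564 - 1*21**2)) + 5461 = (1/10726 + (7564 - 1*441)) + 5461 = (1/10726 + (7564 - 441)) + 5461 = (1/10726 + 7123) + 5461 = 76401299/10726 + 5461 = 134975985/10726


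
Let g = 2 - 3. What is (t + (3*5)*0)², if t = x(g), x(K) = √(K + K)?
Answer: -2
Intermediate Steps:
g = -1
x(K) = √2*√K (x(K) = √(2*K) = √2*√K)
t = I*√2 (t = √2*√(-1) = √2*I = I*√2 ≈ 1.4142*I)
(t + (3*5)*0)² = (I*√2 + (3*5)*0)² = (I*√2 + 15*0)² = (I*√2 + 0)² = (I*√2)² = -2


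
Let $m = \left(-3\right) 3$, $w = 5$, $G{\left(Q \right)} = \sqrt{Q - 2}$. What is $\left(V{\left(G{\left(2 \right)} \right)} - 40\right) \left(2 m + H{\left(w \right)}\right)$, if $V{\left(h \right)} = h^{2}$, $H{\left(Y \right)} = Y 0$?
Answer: $720$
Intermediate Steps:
$G{\left(Q \right)} = \sqrt{-2 + Q}$
$m = -9$
$H{\left(Y \right)} = 0$
$\left(V{\left(G{\left(2 \right)} \right)} - 40\right) \left(2 m + H{\left(w \right)}\right) = \left(\left(\sqrt{-2 + 2}\right)^{2} - 40\right) \left(2 \left(-9\right) + 0\right) = \left(\left(\sqrt{0}\right)^{2} - 40\right) \left(-18 + 0\right) = \left(0^{2} - 40\right) \left(-18\right) = \left(0 - 40\right) \left(-18\right) = \left(-40\right) \left(-18\right) = 720$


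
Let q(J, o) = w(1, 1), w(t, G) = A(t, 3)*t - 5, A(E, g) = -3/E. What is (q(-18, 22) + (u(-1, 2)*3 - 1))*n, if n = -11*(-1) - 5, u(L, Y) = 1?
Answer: -36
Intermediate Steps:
n = 6 (n = 11 - 5 = 6)
w(t, G) = -8 (w(t, G) = (-3/t)*t - 5 = -3 - 5 = -8)
q(J, o) = -8
(q(-18, 22) + (u(-1, 2)*3 - 1))*n = (-8 + (1*3 - 1))*6 = (-8 + (3 - 1))*6 = (-8 + 2)*6 = -6*6 = -36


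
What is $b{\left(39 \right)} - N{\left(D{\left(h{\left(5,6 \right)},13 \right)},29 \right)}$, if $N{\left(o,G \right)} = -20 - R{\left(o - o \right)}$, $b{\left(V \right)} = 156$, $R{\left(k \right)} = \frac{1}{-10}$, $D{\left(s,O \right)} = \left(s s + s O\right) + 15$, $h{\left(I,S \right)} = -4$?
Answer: $\frac{1759}{10} \approx 175.9$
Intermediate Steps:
$D{\left(s,O \right)} = 15 + s^{2} + O s$ ($D{\left(s,O \right)} = \left(s^{2} + O s\right) + 15 = 15 + s^{2} + O s$)
$R{\left(k \right)} = - \frac{1}{10}$
$N{\left(o,G \right)} = - \frac{199}{10}$ ($N{\left(o,G \right)} = -20 - - \frac{1}{10} = -20 + \frac{1}{10} = - \frac{199}{10}$)
$b{\left(39 \right)} - N{\left(D{\left(h{\left(5,6 \right)},13 \right)},29 \right)} = 156 - - \frac{199}{10} = 156 + \frac{199}{10} = \frac{1759}{10}$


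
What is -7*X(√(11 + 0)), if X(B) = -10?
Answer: 70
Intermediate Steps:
-7*X(√(11 + 0)) = -7*(-10) = 70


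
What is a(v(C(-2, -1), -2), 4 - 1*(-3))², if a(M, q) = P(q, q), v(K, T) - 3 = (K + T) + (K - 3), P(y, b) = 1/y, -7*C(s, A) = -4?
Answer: 1/49 ≈ 0.020408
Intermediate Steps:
C(s, A) = 4/7 (C(s, A) = -⅐*(-4) = 4/7)
v(K, T) = T + 2*K (v(K, T) = 3 + ((K + T) + (K - 3)) = 3 + ((K + T) + (-3 + K)) = 3 + (-3 + T + 2*K) = T + 2*K)
a(M, q) = 1/q
a(v(C(-2, -1), -2), 4 - 1*(-3))² = (1/(4 - 1*(-3)))² = (1/(4 + 3))² = (1/7)² = (⅐)² = 1/49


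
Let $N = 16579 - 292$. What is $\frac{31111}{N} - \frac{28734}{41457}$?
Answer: $\frac{273926023}{225070053} \approx 1.2171$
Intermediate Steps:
$N = 16287$ ($N = 16579 + \left(-2958 + 2666\right) = 16579 - 292 = 16287$)
$\frac{31111}{N} - \frac{28734}{41457} = \frac{31111}{16287} - \frac{28734}{41457} = 31111 \cdot \frac{1}{16287} - \frac{9578}{13819} = \frac{31111}{16287} - \frac{9578}{13819} = \frac{273926023}{225070053}$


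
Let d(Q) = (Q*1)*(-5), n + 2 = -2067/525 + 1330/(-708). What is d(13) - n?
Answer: -3542569/61950 ≈ -57.184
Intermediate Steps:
n = -484181/61950 (n = -2 + (-2067/525 + 1330/(-708)) = -2 + (-2067*1/525 + 1330*(-1/708)) = -2 + (-689/175 - 665/354) = -2 - 360281/61950 = -484181/61950 ≈ -7.8157)
d(Q) = -5*Q (d(Q) = Q*(-5) = -5*Q)
d(13) - n = -5*13 - 1*(-484181/61950) = -65 + 484181/61950 = -3542569/61950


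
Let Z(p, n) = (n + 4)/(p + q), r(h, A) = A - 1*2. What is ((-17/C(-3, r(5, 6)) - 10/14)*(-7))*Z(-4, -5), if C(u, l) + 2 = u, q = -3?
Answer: -94/35 ≈ -2.6857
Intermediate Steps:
r(h, A) = -2 + A (r(h, A) = A - 2 = -2 + A)
C(u, l) = -2 + u
Z(p, n) = (4 + n)/(-3 + p) (Z(p, n) = (n + 4)/(p - 3) = (4 + n)/(-3 + p))
((-17/C(-3, r(5, 6)) - 10/14)*(-7))*Z(-4, -5) = ((-17/(-2 - 3) - 10/14)*(-7))*((4 - 5)/(-3 - 4)) = ((-17/(-5) - 10*1/14)*(-7))*(-1/(-7)) = ((-17*(-⅕) - 5/7)*(-7))*(-⅐*(-1)) = ((17/5 - 5/7)*(-7))*(⅐) = ((94/35)*(-7))*(⅐) = -94/5*⅐ = -94/35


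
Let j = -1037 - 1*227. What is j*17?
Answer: -21488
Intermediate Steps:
j = -1264 (j = -1037 - 227 = -1264)
j*17 = -1264*17 = -21488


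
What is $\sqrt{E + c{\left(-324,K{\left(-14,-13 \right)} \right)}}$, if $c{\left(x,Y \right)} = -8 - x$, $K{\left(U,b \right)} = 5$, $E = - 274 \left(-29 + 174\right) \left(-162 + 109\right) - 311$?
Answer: $\sqrt{2105695} \approx 1451.1$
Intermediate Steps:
$E = 2105379$ ($E = - 274 \cdot 145 \left(-53\right) - 311 = \left(-274\right) \left(-7685\right) - 311 = 2105690 - 311 = 2105379$)
$\sqrt{E + c{\left(-324,K{\left(-14,-13 \right)} \right)}} = \sqrt{2105379 - -316} = \sqrt{2105379 + \left(-8 + 324\right)} = \sqrt{2105379 + 316} = \sqrt{2105695}$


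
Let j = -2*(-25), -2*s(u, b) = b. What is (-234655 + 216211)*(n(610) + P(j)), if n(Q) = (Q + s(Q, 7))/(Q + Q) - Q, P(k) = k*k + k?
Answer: -21832222743/610 ≈ -3.5791e+7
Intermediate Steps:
s(u, b) = -b/2
j = 50
P(k) = k + k² (P(k) = k² + k = k + k²)
n(Q) = -Q + (-7/2 + Q)/(2*Q) (n(Q) = (Q - ½*7)/(Q + Q) - Q = (Q - 7/2)/((2*Q)) - Q = (-7/2 + Q)*(1/(2*Q)) - Q = (-7/2 + Q)/(2*Q) - Q = -Q + (-7/2 + Q)/(2*Q))
(-234655 + 216211)*(n(610) + P(j)) = (-234655 + 216211)*((½ - 1*610 - 7/4/610) + 50*(1 + 50)) = -18444*((½ - 610 - 7/4*1/610) + 50*51) = -18444*((½ - 610 - 7/2440) + 2550) = -18444*(-1487187/2440 + 2550) = -18444*4734813/2440 = -21832222743/610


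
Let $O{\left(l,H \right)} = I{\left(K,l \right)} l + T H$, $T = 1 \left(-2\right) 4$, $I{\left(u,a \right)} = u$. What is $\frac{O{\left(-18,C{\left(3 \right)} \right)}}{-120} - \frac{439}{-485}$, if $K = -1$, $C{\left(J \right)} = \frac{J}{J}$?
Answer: $\frac{4783}{5820} \approx 0.82182$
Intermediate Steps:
$C{\left(J \right)} = 1$
$T = -8$ ($T = \left(-2\right) 4 = -8$)
$O{\left(l,H \right)} = - l - 8 H$
$\frac{O{\left(-18,C{\left(3 \right)} \right)}}{-120} - \frac{439}{-485} = \frac{\left(-1\right) \left(-18\right) - 8}{-120} - \frac{439}{-485} = \left(18 - 8\right) \left(- \frac{1}{120}\right) - - \frac{439}{485} = 10 \left(- \frac{1}{120}\right) + \frac{439}{485} = - \frac{1}{12} + \frac{439}{485} = \frac{4783}{5820}$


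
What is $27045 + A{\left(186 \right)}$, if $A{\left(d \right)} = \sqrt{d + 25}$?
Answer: $27045 + \sqrt{211} \approx 27060.0$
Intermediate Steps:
$A{\left(d \right)} = \sqrt{25 + d}$
$27045 + A{\left(186 \right)} = 27045 + \sqrt{25 + 186} = 27045 + \sqrt{211}$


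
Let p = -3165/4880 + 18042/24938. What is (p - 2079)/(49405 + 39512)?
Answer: -8433328719/360699042416 ≈ -0.023381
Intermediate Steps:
p = 911619/12169744 (p = -3165*1/4880 + 18042*(1/24938) = -633/976 + 9021/12469 = 911619/12169744 ≈ 0.074909)
(p - 2079)/(49405 + 39512) = (911619/12169744 - 2079)/(49405 + 39512) = -25299986157/12169744/88917 = -25299986157/12169744*1/88917 = -8433328719/360699042416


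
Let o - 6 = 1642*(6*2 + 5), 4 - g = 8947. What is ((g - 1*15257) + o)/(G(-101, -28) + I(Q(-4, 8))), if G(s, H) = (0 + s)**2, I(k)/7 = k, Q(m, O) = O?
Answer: 1240/3419 ≈ 0.36268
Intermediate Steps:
g = -8943 (g = 4 - 1*8947 = 4 - 8947 = -8943)
I(k) = 7*k
G(s, H) = s**2
o = 27920 (o = 6 + 1642*(6*2 + 5) = 6 + 1642*(12 + 5) = 6 + 1642*17 = 6 + 27914 = 27920)
((g - 1*15257) + o)/(G(-101, -28) + I(Q(-4, 8))) = ((-8943 - 1*15257) + 27920)/((-101)**2 + 7*8) = ((-8943 - 15257) + 27920)/(10201 + 56) = (-24200 + 27920)/10257 = 3720*(1/10257) = 1240/3419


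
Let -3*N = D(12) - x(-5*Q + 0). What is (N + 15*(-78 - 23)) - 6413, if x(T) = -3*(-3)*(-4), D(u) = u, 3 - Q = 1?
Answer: -7944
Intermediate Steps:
Q = 2 (Q = 3 - 1*1 = 3 - 1 = 2)
x(T) = -36 (x(T) = 9*(-4) = -36)
N = -16 (N = -(12 - 1*(-36))/3 = -(12 + 36)/3 = -⅓*48 = -16)
(N + 15*(-78 - 23)) - 6413 = (-16 + 15*(-78 - 23)) - 6413 = (-16 + 15*(-101)) - 6413 = (-16 - 1515) - 6413 = -1531 - 6413 = -7944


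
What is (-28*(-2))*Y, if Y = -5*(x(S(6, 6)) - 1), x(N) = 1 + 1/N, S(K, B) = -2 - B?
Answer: 35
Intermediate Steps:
x(N) = 1 + 1/N
Y = 5/8 (Y = -5*((1 + (-2 - 1*6))/(-2 - 1*6) - 1) = -5*((1 + (-2 - 6))/(-2 - 6) - 1) = -5*((1 - 8)/(-8) - 1) = -5*(-⅛*(-7) - 1) = -5*(7/8 - 1) = -5*(-⅛) = 5/8 ≈ 0.62500)
(-28*(-2))*Y = -28*(-2)*(5/8) = 56*(5/8) = 35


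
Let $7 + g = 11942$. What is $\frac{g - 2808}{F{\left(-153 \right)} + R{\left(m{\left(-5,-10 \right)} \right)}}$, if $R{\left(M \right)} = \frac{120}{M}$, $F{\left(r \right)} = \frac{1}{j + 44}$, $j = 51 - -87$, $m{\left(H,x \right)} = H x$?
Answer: $\frac{8305570}{2189} \approx 3794.2$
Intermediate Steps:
$g = 11935$ ($g = -7 + 11942 = 11935$)
$j = 138$ ($j = 51 + 87 = 138$)
$F{\left(r \right)} = \frac{1}{182}$ ($F{\left(r \right)} = \frac{1}{138 + 44} = \frac{1}{182}$)
$\frac{g - 2808}{F{\left(-153 \right)} + R{\left(m{\left(-5,-10 \right)} \right)}} = \frac{11935 - 2808}{\frac{1}{182} + \frac{120}{\left(-5\right) \left(-10\right)}} = \frac{9127}{\frac{1}{182} + \frac{120}{50}} = \frac{9127}{\frac{1}{182} + 120 \cdot \frac{1}{50}} = \frac{9127}{\frac{1}{182} + \frac{12}{5}} = \frac{9127}{\frac{2189}{910}} = 9127 \cdot \frac{910}{2189} = \frac{8305570}{2189}$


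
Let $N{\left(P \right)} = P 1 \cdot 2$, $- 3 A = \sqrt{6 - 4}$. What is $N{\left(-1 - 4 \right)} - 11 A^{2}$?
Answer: $- \frac{112}{9} \approx -12.444$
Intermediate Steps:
$A = - \frac{\sqrt{2}}{3}$ ($A = - \frac{\sqrt{6 - 4}}{3} = - \frac{\sqrt{2}}{3} \approx -0.4714$)
$N{\left(P \right)} = 2 P$ ($N{\left(P \right)} = P 2 = 2 P$)
$N{\left(-1 - 4 \right)} - 11 A^{2} = 2 \left(-1 - 4\right) - 11 \left(- \frac{\sqrt{2}}{3}\right)^{2} = 2 \left(-1 - 4\right) - \frac{22}{9} = 2 \left(-5\right) - \frac{22}{9} = -10 - \frac{22}{9} = - \frac{112}{9}$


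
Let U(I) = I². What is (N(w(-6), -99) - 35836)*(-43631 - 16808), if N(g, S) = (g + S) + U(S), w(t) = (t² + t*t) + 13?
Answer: 1574375511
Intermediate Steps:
w(t) = 13 + 2*t² (w(t) = (t² + t²) + 13 = 2*t² + 13 = 13 + 2*t²)
N(g, S) = S + g + S² (N(g, S) = (g + S) + S² = (S + g) + S² = S + g + S²)
(N(w(-6), -99) - 35836)*(-43631 - 16808) = ((-99 + (13 + 2*(-6)²) + (-99)²) - 35836)*(-43631 - 16808) = ((-99 + (13 + 2*36) + 9801) - 35836)*(-60439) = ((-99 + (13 + 72) + 9801) - 35836)*(-60439) = ((-99 + 85 + 9801) - 35836)*(-60439) = (9787 - 35836)*(-60439) = -26049*(-60439) = 1574375511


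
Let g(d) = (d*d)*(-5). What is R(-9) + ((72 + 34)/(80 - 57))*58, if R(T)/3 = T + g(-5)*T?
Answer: 83152/23 ≈ 3615.3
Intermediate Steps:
g(d) = -5*d**2 (g(d) = d**2*(-5) = -5*d**2)
R(T) = -372*T (R(T) = 3*(T + (-5*(-5)**2)*T) = 3*(T + (-5*25)*T) = 3*(T - 125*T) = 3*(-124*T) = -372*T)
R(-9) + ((72 + 34)/(80 - 57))*58 = -372*(-9) + ((72 + 34)/(80 - 57))*58 = 3348 + (106/23)*58 = 3348 + 6148/23 = 83152/23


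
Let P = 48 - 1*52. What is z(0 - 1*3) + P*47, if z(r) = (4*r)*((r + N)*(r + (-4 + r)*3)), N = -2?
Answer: -1628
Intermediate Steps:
P = -4 (P = 48 - 52 = -4)
z(r) = 4*r*(-12 + 4*r)*(-2 + r) (z(r) = (4*r)*((r - 2)*(r + (-4 + r)*3)) = (4*r)*((-2 + r)*(r + (-12 + 3*r))) = (4*r)*((-2 + r)*(-12 + 4*r)) = (4*r)*((-12 + 4*r)*(-2 + r)) = 4*r*(-12 + 4*r)*(-2 + r))
z(0 - 1*3) + P*47 = 16*(0 - 1*3)*(6 + (0 - 1*3)² - 5*(0 - 1*3)) - 4*47 = 16*(0 - 3)*(6 + (0 - 3)² - 5*(0 - 3)) - 188 = 16*(-3)*(6 + (-3)² - 5*(-3)) - 188 = 16*(-3)*(6 + 9 + 15) - 188 = 16*(-3)*30 - 188 = -1440 - 188 = -1628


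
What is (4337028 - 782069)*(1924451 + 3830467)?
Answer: 20458497538362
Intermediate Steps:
(4337028 - 782069)*(1924451 + 3830467) = 3554959*5754918 = 20458497538362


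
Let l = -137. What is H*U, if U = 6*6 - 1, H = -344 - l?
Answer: -7245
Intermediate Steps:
H = -207 (H = -344 - 1*(-137) = -344 + 137 = -207)
U = 35 (U = 36 - 1 = 35)
H*U = -207*35 = -7245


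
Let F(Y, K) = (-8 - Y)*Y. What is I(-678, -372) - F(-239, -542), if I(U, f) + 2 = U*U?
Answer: 514891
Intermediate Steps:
I(U, f) = -2 + U² (I(U, f) = -2 + U*U = -2 + U²)
F(Y, K) = Y*(-8 - Y)
I(-678, -372) - F(-239, -542) = (-2 + (-678)²) - (-1)*(-239)*(8 - 239) = (-2 + 459684) - (-1)*(-239)*(-231) = 459682 - 1*(-55209) = 459682 + 55209 = 514891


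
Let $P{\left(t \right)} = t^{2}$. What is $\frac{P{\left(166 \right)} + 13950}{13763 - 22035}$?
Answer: $- \frac{20753}{4136} \approx -5.0176$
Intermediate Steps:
$\frac{P{\left(166 \right)} + 13950}{13763 - 22035} = \frac{166^{2} + 13950}{13763 - 22035} = \frac{27556 + 13950}{-8272} = 41506 \left(- \frac{1}{8272}\right) = - \frac{20753}{4136}$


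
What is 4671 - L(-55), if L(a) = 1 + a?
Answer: 4725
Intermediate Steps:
4671 - L(-55) = 4671 - (1 - 55) = 4671 - 1*(-54) = 4671 + 54 = 4725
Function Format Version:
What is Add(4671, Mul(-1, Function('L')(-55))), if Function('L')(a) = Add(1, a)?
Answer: 4725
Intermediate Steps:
Add(4671, Mul(-1, Function('L')(-55))) = Add(4671, Mul(-1, Add(1, -55))) = Add(4671, Mul(-1, -54)) = Add(4671, 54) = 4725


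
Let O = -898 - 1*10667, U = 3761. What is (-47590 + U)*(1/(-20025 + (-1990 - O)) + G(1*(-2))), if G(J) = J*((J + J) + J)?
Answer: -5496112771/10450 ≈ -5.2594e+5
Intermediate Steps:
O = -11565 (O = -898 - 10667 = -11565)
G(J) = 3*J² (G(J) = J*(2*J + J) = J*(3*J) = 3*J²)
(-47590 + U)*(1/(-20025 + (-1990 - O)) + G(1*(-2))) = (-47590 + 3761)*(1/(-20025 + (-1990 - 1*(-11565))) + 3*(1*(-2))²) = -43829*(1/(-20025 + (-1990 + 11565)) + 3*(-2)²) = -43829*(1/(-20025 + 9575) + 3*4) = -43829*(1/(-10450) + 12) = -43829*(-1/10450 + 12) = -43829*125399/10450 = -5496112771/10450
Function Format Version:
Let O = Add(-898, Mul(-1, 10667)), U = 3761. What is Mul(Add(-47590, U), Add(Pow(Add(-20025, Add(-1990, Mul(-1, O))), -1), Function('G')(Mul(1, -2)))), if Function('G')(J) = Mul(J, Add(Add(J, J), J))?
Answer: Rational(-5496112771, 10450) ≈ -5.2594e+5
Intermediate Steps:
O = -11565 (O = Add(-898, -10667) = -11565)
Function('G')(J) = Mul(3, Pow(J, 2)) (Function('G')(J) = Mul(J, Add(Mul(2, J), J)) = Mul(J, Mul(3, J)) = Mul(3, Pow(J, 2)))
Mul(Add(-47590, U), Add(Pow(Add(-20025, Add(-1990, Mul(-1, O))), -1), Function('G')(Mul(1, -2)))) = Mul(Add(-47590, 3761), Add(Pow(Add(-20025, Add(-1990, Mul(-1, -11565))), -1), Mul(3, Pow(Mul(1, -2), 2)))) = Mul(-43829, Add(Pow(Add(-20025, Add(-1990, 11565)), -1), Mul(3, Pow(-2, 2)))) = Mul(-43829, Add(Pow(Add(-20025, 9575), -1), Mul(3, 4))) = Mul(-43829, Add(Pow(-10450, -1), 12)) = Mul(-43829, Add(Rational(-1, 10450), 12)) = Mul(-43829, Rational(125399, 10450)) = Rational(-5496112771, 10450)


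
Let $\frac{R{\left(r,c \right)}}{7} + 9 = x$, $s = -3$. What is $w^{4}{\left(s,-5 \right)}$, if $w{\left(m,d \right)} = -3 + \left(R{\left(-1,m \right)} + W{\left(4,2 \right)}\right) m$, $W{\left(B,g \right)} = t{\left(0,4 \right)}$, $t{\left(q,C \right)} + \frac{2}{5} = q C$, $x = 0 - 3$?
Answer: $\frac{2449228130001}{625} \approx 3.9188 \cdot 10^{9}$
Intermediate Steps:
$x = -3$
$R{\left(r,c \right)} = -84$ ($R{\left(r,c \right)} = -63 + 7 \left(-3\right) = -63 - 21 = -84$)
$t{\left(q,C \right)} = - \frac{2}{5} + C q$ ($t{\left(q,C \right)} = - \frac{2}{5} + q C = - \frac{2}{5} + C q$)
$W{\left(B,g \right)} = - \frac{2}{5}$ ($W{\left(B,g \right)} = - \frac{2}{5} + 4 \cdot 0 = - \frac{2}{5} + 0 = - \frac{2}{5}$)
$w{\left(m,d \right)} = -3 - \frac{422 m}{5}$ ($w{\left(m,d \right)} = -3 + \left(-84 - \frac{2}{5}\right) m = -3 - \frac{422 m}{5}$)
$w^{4}{\left(s,-5 \right)} = \left(-3 - - \frac{1266}{5}\right)^{4} = \left(-3 + \frac{1266}{5}\right)^{4} = \left(\frac{1251}{5}\right)^{4} = \frac{2449228130001}{625}$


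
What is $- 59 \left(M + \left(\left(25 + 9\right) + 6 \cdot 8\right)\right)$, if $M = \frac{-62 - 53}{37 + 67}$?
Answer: $- \frac{496367}{104} \approx -4772.8$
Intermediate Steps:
$M = - \frac{115}{104} \approx -1.1058$
$- 59 \left(M + \left(\left(25 + 9\right) + 6 \cdot 8\right)\right) = - 59 \left(- \frac{115}{104} + \left(\left(25 + 9\right) + 6 \cdot 8\right)\right) = - 59 \left(- \frac{115}{104} + \left(34 + 48\right)\right) = - 59 \left(- \frac{115}{104} + 82\right) = \left(-59\right) \frac{8413}{104} = - \frac{496367}{104}$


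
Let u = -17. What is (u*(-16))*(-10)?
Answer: -2720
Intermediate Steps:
(u*(-16))*(-10) = -17*(-16)*(-10) = 272*(-10) = -2720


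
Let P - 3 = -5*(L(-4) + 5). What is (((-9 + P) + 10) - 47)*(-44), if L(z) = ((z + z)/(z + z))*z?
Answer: 2112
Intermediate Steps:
L(z) = z (L(z) = ((2*z)/((2*z)))*z = ((2*z)*(1/(2*z)))*z = 1*z = z)
P = -2 (P = 3 - 5*(-4 + 5) = 3 - 5*1 = 3 - 5 = -2)
(((-9 + P) + 10) - 47)*(-44) = (((-9 - 2) + 10) - 47)*(-44) = ((-11 + 10) - 47)*(-44) = (-1 - 47)*(-44) = -48*(-44) = 2112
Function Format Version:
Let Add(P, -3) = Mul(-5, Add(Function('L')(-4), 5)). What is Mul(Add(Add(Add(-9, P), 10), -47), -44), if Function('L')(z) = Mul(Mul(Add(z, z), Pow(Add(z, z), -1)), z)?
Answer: 2112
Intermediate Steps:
Function('L')(z) = z (Function('L')(z) = Mul(Mul(Mul(2, z), Pow(Mul(2, z), -1)), z) = Mul(Mul(Mul(2, z), Mul(Rational(1, 2), Pow(z, -1))), z) = Mul(1, z) = z)
P = -2 (P = Add(3, Mul(-5, Add(-4, 5))) = Add(3, Mul(-5, 1)) = Add(3, -5) = -2)
Mul(Add(Add(Add(-9, P), 10), -47), -44) = Mul(Add(Add(Add(-9, -2), 10), -47), -44) = Mul(Add(Add(-11, 10), -47), -44) = Mul(Add(-1, -47), -44) = Mul(-48, -44) = 2112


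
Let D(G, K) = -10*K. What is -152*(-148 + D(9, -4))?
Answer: 16416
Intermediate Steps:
-152*(-148 + D(9, -4)) = -152*(-148 - 10*(-4)) = -152*(-148 + 40) = -152*(-108) = 16416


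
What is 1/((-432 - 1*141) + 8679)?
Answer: 1/8106 ≈ 0.00012337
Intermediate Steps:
1/((-432 - 1*141) + 8679) = 1/((-432 - 141) + 8679) = 1/(-573 + 8679) = 1/8106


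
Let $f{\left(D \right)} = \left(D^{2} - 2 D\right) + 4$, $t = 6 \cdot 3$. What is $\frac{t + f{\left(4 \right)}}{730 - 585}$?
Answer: $\frac{6}{29} \approx 0.2069$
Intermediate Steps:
$t = 18$
$f{\left(D \right)} = 4 + D^{2} - 2 D$
$\frac{t + f{\left(4 \right)}}{730 - 585} = \frac{18 + \left(4 + 4^{2} - 8\right)}{730 - 585} = \frac{18 + \left(4 + 16 - 8\right)}{145} = \left(18 + 12\right) \frac{1}{145} = 30 \cdot \frac{1}{145} = \frac{6}{29}$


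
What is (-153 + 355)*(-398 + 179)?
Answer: -44238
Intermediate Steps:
(-153 + 355)*(-398 + 179) = 202*(-219) = -44238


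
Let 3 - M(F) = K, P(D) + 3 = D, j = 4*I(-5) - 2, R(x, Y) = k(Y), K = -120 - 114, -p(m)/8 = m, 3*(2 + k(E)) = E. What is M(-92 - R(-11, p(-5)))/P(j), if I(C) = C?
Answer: -237/25 ≈ -9.4800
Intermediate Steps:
k(E) = -2 + E/3
p(m) = -8*m
K = -234
R(x, Y) = -2 + Y/3
j = -22 (j = 4*(-5) - 2 = -20 - 2 = -22)
P(D) = -3 + D
M(F) = 237 (M(F) = 3 - 1*(-234) = 3 + 234 = 237)
M(-92 - R(-11, p(-5)))/P(j) = 237/(-3 - 22) = 237/(-25) = 237*(-1/25) = -237/25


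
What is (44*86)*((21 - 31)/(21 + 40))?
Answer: -37840/61 ≈ -620.33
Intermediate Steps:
(44*86)*((21 - 31)/(21 + 40)) = 3784*(-10/61) = -37840/61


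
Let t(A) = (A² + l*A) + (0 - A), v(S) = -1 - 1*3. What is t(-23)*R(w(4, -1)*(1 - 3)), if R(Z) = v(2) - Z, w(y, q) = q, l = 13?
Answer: -1518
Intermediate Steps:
v(S) = -4 (v(S) = -1 - 3 = -4)
t(A) = A² + 12*A (t(A) = (A² + 13*A) + (0 - A) = (A² + 13*A) - A = A² + 12*A)
R(Z) = -4 - Z
t(-23)*R(w(4, -1)*(1 - 3)) = (-23*(12 - 23))*(-4 - (-1)*(1 - 3)) = (-23*(-11))*(-4 - (-1)*(-2)) = 253*(-4 - 1*2) = 253*(-4 - 2) = 253*(-6) = -1518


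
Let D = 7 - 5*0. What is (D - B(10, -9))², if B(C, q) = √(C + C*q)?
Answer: (7 - 4*I*√5)² ≈ -31.0 - 125.22*I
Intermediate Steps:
D = 7 (D = 7 + 0 = 7)
(D - B(10, -9))² = (7 - √(10*(1 - 9)))² = (7 - √(10*(-8)))² = (7 - √(-80))² = (7 - 4*I*√5)²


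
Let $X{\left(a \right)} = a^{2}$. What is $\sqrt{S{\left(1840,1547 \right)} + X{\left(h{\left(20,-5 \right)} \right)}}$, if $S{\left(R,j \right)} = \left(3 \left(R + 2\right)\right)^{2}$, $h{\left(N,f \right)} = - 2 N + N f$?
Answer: $2 \sqrt{7639069} \approx 5527.8$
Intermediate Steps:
$S{\left(R,j \right)} = \left(6 + 3 R\right)^{2}$ ($S{\left(R,j \right)} = \left(3 \left(2 + R\right)\right)^{2} = \left(6 + 3 R\right)^{2}$)
$\sqrt{S{\left(1840,1547 \right)} + X{\left(h{\left(20,-5 \right)} \right)}} = \sqrt{9 \left(2 + 1840\right)^{2} + \left(20 \left(-2 - 5\right)\right)^{2}} = \sqrt{9 \cdot 1842^{2} + \left(20 \left(-7\right)\right)^{2}} = \sqrt{9 \cdot 3392964 + \left(-140\right)^{2}} = \sqrt{30536676 + 19600} = \sqrt{30556276} = 2 \sqrt{7639069}$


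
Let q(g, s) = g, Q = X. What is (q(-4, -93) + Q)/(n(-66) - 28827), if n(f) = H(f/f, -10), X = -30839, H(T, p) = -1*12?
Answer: 10281/9613 ≈ 1.0695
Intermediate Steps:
H(T, p) = -12
Q = -30839
n(f) = -12
(q(-4, -93) + Q)/(n(-66) - 28827) = (-4 - 30839)/(-12 - 28827) = -30843/(-28839) = -30843*(-1/28839) = 10281/9613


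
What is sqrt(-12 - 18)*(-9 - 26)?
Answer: -35*I*sqrt(30) ≈ -191.7*I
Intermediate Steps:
sqrt(-12 - 18)*(-9 - 26) = sqrt(-30)*(-35) = (I*sqrt(30))*(-35) = -35*I*sqrt(30)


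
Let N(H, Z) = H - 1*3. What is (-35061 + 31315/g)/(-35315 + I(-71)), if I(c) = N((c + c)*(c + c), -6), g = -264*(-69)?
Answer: 638639861/276045264 ≈ 2.3135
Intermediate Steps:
g = 18216
N(H, Z) = -3 + H (N(H, Z) = H - 3 = -3 + H)
I(c) = -3 + 4*c**2 (I(c) = -3 + (c + c)*(c + c) = -3 + (2*c)*(2*c) = -3 + 4*c**2)
(-35061 + 31315/g)/(-35315 + I(-71)) = (-35061 + 31315/18216)/(-35315 + (-3 + 4*(-71)**2)) = (-35061 + 31315*(1/18216))/(-35315 + (-3 + 4*5041)) = (-35061 + 31315/18216)/(-35315 + (-3 + 20164)) = -638639861/(18216*(-35315 + 20161)) = -638639861/18216/(-15154) = -638639861/18216*(-1/15154) = 638639861/276045264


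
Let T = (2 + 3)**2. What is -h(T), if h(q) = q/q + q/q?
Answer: -2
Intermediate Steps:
T = 25 (T = 5**2 = 25)
h(q) = 2 (h(q) = 1 + 1 = 2)
-h(T) = -1*2 = -2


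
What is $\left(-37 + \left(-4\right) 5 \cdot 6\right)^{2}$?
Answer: $24649$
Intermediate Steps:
$\left(-37 + \left(-4\right) 5 \cdot 6\right)^{2} = \left(-37 - 120\right)^{2} = \left(-157\right)^{2} = 24649$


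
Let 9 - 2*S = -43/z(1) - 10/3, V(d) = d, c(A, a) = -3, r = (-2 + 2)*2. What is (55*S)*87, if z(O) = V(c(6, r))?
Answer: -4785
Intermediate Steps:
r = 0 (r = 0*2 = 0)
z(O) = -3
S = -1 (S = 9/2 - (-43/(-3) - 10/3)/2 = 9/2 - (-43*(-1/3) - 10*1/3)/2 = 9/2 - (43/3 - 10/3)/2 = 9/2 - 1/2*11 = 9/2 - 11/2 = -1)
(55*S)*87 = (55*(-1))*87 = -55*87 = -4785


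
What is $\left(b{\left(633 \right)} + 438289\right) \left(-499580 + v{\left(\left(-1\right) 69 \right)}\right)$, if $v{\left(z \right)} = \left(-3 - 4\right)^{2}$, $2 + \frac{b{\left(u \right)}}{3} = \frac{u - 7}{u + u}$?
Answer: $- \frac{46195640805806}{211} \approx -2.1894 \cdot 10^{11}$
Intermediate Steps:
$b{\left(u \right)} = -6 + \frac{3 \left(-7 + u\right)}{2 u}$ ($b{\left(u \right)} = -6 + 3 \frac{u - 7}{u + u} = -6 + 3 \frac{-7 + u}{2 u} = -6 + \frac{3 \left(-7 + u\right)}{2 u}$)
$v{\left(z \right)} = 49$ ($v{\left(z \right)} = \left(-7\right)^{2} = 49$)
$\left(b{\left(633 \right)} + 438289\right) \left(-499580 + v{\left(\left(-1\right) 69 \right)}\right) = \left(\frac{3 \left(-7 - 1899\right)}{2 \cdot 633} + 438289\right) \left(-499580 + 49\right) = \left(\frac{3}{2} \cdot \frac{1}{633} \left(-7 - 1899\right) + 438289\right) \left(-499531\right) = \left(\frac{3}{2} \cdot \frac{1}{633} \left(-1906\right) + 438289\right) \left(-499531\right) = \left(- \frac{953}{211} + 438289\right) \left(-499531\right) = \frac{92478026}{211} \left(-499531\right) = - \frac{46195640805806}{211}$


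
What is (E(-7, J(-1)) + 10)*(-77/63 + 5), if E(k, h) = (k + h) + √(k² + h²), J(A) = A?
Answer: 68/9 + 170*√2/9 ≈ 34.268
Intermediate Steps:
E(k, h) = h + k + √(h² + k²) (E(k, h) = (h + k) + √(h² + k²) = h + k + √(h² + k²))
(E(-7, J(-1)) + 10)*(-77/63 + 5) = ((-1 - 7 + √((-1)² + (-7)²)) + 10)*(-77/63 + 5) = ((-1 - 7 + √(1 + 49)) + 10)*(-77*1/63 + 5) = ((-1 - 7 + √50) + 10)*(-11/9 + 5) = ((-1 - 7 + 5*√2) + 10)*(34/9) = ((-8 + 5*√2) + 10)*(34/9) = (2 + 5*√2)*(34/9) = 68/9 + 170*√2/9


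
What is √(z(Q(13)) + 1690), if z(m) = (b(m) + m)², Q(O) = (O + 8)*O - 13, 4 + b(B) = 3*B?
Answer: √1074986 ≈ 1036.8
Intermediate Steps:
b(B) = -4 + 3*B
Q(O) = -13 + O*(8 + O) (Q(O) = (8 + O)*O - 13 = O*(8 + O) - 13 = -13 + O*(8 + O))
z(m) = (-4 + 4*m)² (z(m) = ((-4 + 3*m) + m)² = (-4 + 4*m)²)
√(z(Q(13)) + 1690) = √(16*(-1 + (-13 + 13² + 8*13))² + 1690) = √(16*(-1 + (-13 + 169 + 104))² + 1690) = √(16*(-1 + 260)² + 1690) = √(16*259² + 1690) = √(16*67081 + 1690) = √(1073296 + 1690) = √1074986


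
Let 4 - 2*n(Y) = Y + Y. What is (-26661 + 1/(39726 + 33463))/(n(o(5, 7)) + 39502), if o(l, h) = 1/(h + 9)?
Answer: -31220670848/46260058907 ≈ -0.67489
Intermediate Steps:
o(l, h) = 1/(9 + h)
n(Y) = 2 - Y (n(Y) = 2 - (Y + Y)/2 = 2 - Y)
(-26661 + 1/(39726 + 33463))/(n(o(5, 7)) + 39502) = (-26661 + 1/(39726 + 33463))/((2 - 1/(9 + 7)) + 39502) = (-26661 + 1/73189)/((2 - 1/16) + 39502) = (-26661 + 1/73189)/((2 - 1*1/16) + 39502) = -1951291928/(73189*((2 - 1/16) + 39502)) = -1951291928/(73189*(31/16 + 39502)) = -1951291928/(73189*632063/16) = -1951291928/73189*16/632063 = -31220670848/46260058907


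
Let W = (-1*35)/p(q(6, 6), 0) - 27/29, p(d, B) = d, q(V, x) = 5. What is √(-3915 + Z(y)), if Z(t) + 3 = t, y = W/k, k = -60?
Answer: I*√118617366/174 ≈ 62.593*I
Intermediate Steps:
W = -230/29 (W = -1*35/5 - 27/29 = -35*⅕ - 27*1/29 = -7 - 27/29 = -230/29 ≈ -7.9310)
y = 23/174 (y = -230/29/(-60) = -230/29*(-1/60) = 23/174 ≈ 0.13218)
Z(t) = -3 + t
√(-3915 + Z(y)) = √(-3915 + (-3 + 23/174)) = √(-3915 - 499/174) = √(-681709/174) = I*√118617366/174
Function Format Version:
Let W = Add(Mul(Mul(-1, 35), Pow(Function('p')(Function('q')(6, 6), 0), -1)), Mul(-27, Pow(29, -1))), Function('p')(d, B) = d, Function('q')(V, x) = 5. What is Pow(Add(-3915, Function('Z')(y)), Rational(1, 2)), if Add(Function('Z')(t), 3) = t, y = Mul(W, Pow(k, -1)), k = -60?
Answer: Mul(Rational(1, 174), I, Pow(118617366, Rational(1, 2))) ≈ Mul(62.593, I)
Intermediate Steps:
W = Rational(-230, 29) (W = Add(Mul(Mul(-1, 35), Pow(5, -1)), Mul(-27, Pow(29, -1))) = Add(Mul(-35, Rational(1, 5)), Mul(-27, Rational(1, 29))) = Add(-7, Rational(-27, 29)) = Rational(-230, 29) ≈ -7.9310)
y = Rational(23, 174) (y = Mul(Rational(-230, 29), Pow(-60, -1)) = Mul(Rational(-230, 29), Rational(-1, 60)) = Rational(23, 174) ≈ 0.13218)
Function('Z')(t) = Add(-3, t)
Pow(Add(-3915, Function('Z')(y)), Rational(1, 2)) = Pow(Add(-3915, Add(-3, Rational(23, 174))), Rational(1, 2)) = Pow(Add(-3915, Rational(-499, 174)), Rational(1, 2)) = Pow(Rational(-681709, 174), Rational(1, 2)) = Mul(Rational(1, 174), I, Pow(118617366, Rational(1, 2)))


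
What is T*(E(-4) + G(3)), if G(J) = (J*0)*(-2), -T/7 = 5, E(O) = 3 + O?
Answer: 35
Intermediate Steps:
T = -35 (T = -7*5 = -35)
G(J) = 0 (G(J) = 0*(-2) = 0)
T*(E(-4) + G(3)) = -35*((3 - 4) + 0) = -35*(-1 + 0) = -35*(-1) = 35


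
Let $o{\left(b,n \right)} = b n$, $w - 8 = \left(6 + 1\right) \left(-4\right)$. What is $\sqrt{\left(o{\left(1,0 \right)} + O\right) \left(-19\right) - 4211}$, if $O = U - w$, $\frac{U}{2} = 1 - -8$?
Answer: $i \sqrt{4933} \approx 70.235 i$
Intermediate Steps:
$w = -20$ ($w = 8 + \left(6 + 1\right) \left(-4\right) = 8 + 7 \left(-4\right) = 8 - 28 = -20$)
$U = 18$ ($U = 2 \left(1 - -8\right) = 2 \left(1 + 8\right) = 2 \cdot 9 = 18$)
$O = 38$ ($O = 18 - -20 = 18 + 20 = 38$)
$\sqrt{\left(o{\left(1,0 \right)} + O\right) \left(-19\right) - 4211} = \sqrt{\left(1 \cdot 0 + 38\right) \left(-19\right) - 4211} = \sqrt{\left(0 + 38\right) \left(-19\right) - 4211} = \sqrt{38 \left(-19\right) - 4211} = \sqrt{-722 - 4211} = \sqrt{-4933} = i \sqrt{4933}$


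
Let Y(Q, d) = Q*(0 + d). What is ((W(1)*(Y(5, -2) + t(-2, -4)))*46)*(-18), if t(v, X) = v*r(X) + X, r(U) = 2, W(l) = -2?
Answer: -29808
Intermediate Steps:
Y(Q, d) = Q*d
t(v, X) = X + 2*v (t(v, X) = v*2 + X = 2*v + X = X + 2*v)
((W(1)*(Y(5, -2) + t(-2, -4)))*46)*(-18) = (-2*(5*(-2) + (-4 + 2*(-2)))*46)*(-18) = (-2*(-10 + (-4 - 4))*46)*(-18) = (-2*(-10 - 8)*46)*(-18) = (-2*(-18)*46)*(-18) = (36*46)*(-18) = 1656*(-18) = -29808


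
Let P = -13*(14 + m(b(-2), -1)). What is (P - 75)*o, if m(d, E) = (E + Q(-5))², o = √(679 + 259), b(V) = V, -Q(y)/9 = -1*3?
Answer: -9045*√938 ≈ -2.7702e+5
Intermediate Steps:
Q(y) = 27 (Q(y) = -(-9)*3 = -9*(-3) = 27)
o = √938 ≈ 30.627
m(d, E) = (27 + E)² (m(d, E) = (E + 27)² = (27 + E)²)
P = -8970 (P = -13*(14 + (27 - 1)²) = -13*(14 + 26²) = -13*(14 + 676) = -13*690 = -8970)
(P - 75)*o = (-8970 - 75)*√938 = -9045*√938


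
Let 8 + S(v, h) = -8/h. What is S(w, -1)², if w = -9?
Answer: 0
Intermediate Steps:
S(v, h) = -8 - 8/h
S(w, -1)² = (-8 - 8/(-1))² = (-8 - 8*(-1))² = (-8 + 8)² = 0² = 0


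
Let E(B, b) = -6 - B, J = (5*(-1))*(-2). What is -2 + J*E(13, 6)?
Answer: -192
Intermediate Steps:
J = 10 (J = -5*(-2) = 10)
-2 + J*E(13, 6) = -2 + 10*(-6 - 1*13) = -2 + 10*(-6 - 13) = -2 + 10*(-19) = -2 - 190 = -192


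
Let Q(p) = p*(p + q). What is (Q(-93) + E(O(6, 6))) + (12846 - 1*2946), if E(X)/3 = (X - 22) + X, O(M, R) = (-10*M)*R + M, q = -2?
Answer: 16545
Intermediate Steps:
Q(p) = p*(-2 + p) (Q(p) = p*(p - 2) = p*(-2 + p))
O(M, R) = M - 10*M*R (O(M, R) = -10*M*R + M = M - 10*M*R)
E(X) = -66 + 6*X (E(X) = 3*((X - 22) + X) = 3*((-22 + X) + X) = 3*(-22 + 2*X) = -66 + 6*X)
(Q(-93) + E(O(6, 6))) + (12846 - 1*2946) = (-93*(-2 - 93) + (-66 + 6*(6*(1 - 10*6)))) + (12846 - 1*2946) = (-93*(-95) + (-66 + 6*(6*(1 - 60)))) + (12846 - 2946) = (8835 + (-66 + 6*(6*(-59)))) + 9900 = (8835 + (-66 + 6*(-354))) + 9900 = (8835 + (-66 - 2124)) + 9900 = (8835 - 2190) + 9900 = 6645 + 9900 = 16545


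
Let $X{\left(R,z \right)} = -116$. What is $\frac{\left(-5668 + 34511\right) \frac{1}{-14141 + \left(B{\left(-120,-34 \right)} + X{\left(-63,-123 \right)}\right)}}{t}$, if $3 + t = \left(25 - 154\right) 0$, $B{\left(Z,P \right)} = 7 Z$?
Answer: $\frac{28843}{45291} \approx 0.63684$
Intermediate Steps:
$t = -3$ ($t = -3 + \left(25 - 154\right) 0 = -3 - 0 = -3 + 0 = -3$)
$\frac{\left(-5668 + 34511\right) \frac{1}{-14141 + \left(B{\left(-120,-34 \right)} + X{\left(-63,-123 \right)}\right)}}{t} = \frac{\left(-5668 + 34511\right) \frac{1}{-14141 + \left(7 \left(-120\right) - 116\right)}}{-3} = \frac{28843}{-14141 - 956} \left(- \frac{1}{3}\right) = \frac{28843}{-15097} \left(- \frac{1}{3}\right) = 28843 \left(- \frac{1}{15097}\right) \left(- \frac{1}{3}\right) = \left(- \frac{28843}{15097}\right) \left(- \frac{1}{3}\right) = \frac{28843}{45291}$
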